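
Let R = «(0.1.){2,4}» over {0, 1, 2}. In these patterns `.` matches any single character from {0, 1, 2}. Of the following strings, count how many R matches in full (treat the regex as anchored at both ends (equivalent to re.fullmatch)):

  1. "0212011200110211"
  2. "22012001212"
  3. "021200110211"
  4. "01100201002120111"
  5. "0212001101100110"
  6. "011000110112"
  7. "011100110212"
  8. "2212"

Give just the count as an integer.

5

1 → match
2. "22012001212" → no match — must start with "0"
3. "021200110211" → match
4 → no match
5 → match
6. "011000110112" → match
7. "011100110212" → match
8. "2212" → no match — must start with "0"
Total matched: 5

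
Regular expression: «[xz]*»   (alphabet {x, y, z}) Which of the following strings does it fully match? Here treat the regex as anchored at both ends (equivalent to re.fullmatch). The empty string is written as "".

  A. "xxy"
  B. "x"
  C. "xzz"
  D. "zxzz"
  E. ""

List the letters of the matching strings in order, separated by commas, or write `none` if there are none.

A. "xxy" → no match
B. "x" → match
C. "xzz" → match
D. "zxzz" → match
E. "" → match

B, C, D, E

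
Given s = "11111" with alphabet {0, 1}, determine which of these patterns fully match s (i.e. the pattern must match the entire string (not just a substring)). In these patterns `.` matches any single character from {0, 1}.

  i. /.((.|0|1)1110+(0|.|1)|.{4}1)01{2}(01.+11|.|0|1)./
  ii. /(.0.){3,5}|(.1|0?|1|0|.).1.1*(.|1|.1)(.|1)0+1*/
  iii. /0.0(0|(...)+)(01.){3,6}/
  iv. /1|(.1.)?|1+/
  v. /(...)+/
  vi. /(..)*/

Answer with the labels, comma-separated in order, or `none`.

i → no match
ii → no match
iii → no match — must start with "0"
iv → match
v → no match
vi → no match

iv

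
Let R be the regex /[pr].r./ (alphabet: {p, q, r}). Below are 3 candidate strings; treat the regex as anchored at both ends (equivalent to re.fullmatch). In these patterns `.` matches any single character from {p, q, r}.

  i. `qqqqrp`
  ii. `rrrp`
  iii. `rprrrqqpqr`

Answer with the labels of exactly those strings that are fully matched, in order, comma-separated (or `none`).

ii

i → no match
ii → match
iii → no match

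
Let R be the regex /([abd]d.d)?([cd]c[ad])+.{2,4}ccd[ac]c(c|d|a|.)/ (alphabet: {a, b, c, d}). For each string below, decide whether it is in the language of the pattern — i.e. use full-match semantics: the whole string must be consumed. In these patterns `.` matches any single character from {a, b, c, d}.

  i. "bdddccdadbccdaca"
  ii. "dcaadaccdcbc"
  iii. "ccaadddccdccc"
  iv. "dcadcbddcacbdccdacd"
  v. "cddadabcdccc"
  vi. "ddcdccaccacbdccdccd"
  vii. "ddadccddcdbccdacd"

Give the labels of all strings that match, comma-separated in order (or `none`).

i, iii, vi, vii

i → match
ii → no match
iii → match
iv → no match
v → no match
vi → match
vii → match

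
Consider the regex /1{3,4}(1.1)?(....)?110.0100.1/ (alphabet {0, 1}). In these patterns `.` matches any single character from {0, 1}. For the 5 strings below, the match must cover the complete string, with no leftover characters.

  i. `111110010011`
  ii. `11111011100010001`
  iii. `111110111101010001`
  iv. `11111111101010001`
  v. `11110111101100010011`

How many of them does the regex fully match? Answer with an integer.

i → no match
ii → match
iii → match
iv → match
v → match
Total matched: 4

4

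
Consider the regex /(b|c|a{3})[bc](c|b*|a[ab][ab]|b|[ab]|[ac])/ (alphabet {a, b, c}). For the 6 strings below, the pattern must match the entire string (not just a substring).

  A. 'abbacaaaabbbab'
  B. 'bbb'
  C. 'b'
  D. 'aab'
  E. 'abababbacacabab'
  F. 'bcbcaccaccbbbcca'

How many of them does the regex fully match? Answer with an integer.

1

A → no match
B → match
C → no match
D → no match
E → no match
F → no match
Total matched: 1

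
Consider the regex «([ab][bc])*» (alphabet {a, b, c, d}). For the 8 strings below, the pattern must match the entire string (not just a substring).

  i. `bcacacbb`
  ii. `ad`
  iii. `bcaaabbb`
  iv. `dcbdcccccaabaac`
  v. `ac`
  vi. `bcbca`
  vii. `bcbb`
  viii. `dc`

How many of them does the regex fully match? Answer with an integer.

3

i → match
ii → no match
iii → no match
iv → no match
v → match
vi → no match
vii → match
viii → no match
Total matched: 3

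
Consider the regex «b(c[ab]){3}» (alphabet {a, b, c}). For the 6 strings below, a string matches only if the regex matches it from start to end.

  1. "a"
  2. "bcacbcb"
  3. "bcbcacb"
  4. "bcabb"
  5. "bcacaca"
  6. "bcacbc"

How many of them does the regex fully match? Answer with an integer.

1 → no match — must start with "bc"
2 → match
3 → match
4 → no match
5 → match
6 → no match
Total matched: 3

3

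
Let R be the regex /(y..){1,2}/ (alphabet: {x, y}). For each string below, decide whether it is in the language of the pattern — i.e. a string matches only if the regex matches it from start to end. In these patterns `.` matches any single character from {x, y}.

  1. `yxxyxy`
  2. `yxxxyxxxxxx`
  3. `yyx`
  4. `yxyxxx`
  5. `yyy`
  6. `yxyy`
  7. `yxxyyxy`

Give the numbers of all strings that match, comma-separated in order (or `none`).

1. `yxxyxy` → match
2. `yxxxyxxxxxx` → no match
3. `yyx` → match
4. `yxyxxx` → no match
5. `yyy` → match
6. `yxyy` → no match
7. `yxxyyxy` → no match

1, 3, 5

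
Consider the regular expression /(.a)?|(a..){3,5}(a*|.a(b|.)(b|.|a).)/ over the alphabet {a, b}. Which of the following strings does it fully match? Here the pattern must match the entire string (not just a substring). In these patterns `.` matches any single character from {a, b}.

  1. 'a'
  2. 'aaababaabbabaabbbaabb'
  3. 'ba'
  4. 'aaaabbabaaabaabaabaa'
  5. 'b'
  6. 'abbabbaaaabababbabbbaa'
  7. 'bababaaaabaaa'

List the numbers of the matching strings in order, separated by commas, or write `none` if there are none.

3, 4

1. 'a' → no match
2 → no match
3. 'ba' → match
4 → match
5. 'b' → no match
6 → no match
7 → no match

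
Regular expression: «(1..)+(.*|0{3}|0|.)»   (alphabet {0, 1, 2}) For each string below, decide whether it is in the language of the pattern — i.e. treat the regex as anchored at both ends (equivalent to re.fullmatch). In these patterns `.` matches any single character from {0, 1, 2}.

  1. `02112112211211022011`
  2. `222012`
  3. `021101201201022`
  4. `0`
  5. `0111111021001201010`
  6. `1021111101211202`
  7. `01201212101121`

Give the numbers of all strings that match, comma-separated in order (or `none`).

6

1 → no match — must start with `1`
2. `222012` → no match — must start with `1`
3 → no match — must start with `1`
4. `0` → no match — must start with `1`
5 → no match — must start with `1`
6 → match
7 → no match — must start with `1`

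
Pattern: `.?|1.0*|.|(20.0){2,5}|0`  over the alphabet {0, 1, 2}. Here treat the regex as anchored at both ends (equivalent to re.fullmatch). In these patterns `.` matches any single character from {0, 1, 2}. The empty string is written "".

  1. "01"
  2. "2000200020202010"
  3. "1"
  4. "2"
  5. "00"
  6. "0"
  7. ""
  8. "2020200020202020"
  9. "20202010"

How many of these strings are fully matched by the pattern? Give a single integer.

7

1 → no match
2 → match
3 → match
4 → match
5 → no match
6 → match
7 → match
8 → match
9 → match
Total matched: 7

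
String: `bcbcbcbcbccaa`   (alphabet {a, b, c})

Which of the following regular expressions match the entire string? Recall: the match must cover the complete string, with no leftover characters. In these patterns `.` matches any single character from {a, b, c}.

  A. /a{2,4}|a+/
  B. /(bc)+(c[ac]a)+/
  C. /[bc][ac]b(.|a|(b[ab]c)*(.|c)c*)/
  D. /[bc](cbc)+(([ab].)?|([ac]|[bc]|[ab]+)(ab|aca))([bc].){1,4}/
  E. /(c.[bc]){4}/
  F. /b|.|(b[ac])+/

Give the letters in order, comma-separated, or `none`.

B

A → no match — must start with `a`
B → match
C → no match
D → no match
E → no match — must start with `c`
F → no match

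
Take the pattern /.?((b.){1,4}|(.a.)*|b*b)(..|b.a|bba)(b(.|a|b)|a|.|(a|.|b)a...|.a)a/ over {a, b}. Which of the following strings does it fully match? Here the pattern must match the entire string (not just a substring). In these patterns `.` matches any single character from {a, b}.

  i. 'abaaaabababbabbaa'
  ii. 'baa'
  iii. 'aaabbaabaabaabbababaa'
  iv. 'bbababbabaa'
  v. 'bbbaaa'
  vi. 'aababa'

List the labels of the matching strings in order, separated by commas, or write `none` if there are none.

iv, v

i → no match
ii → no match
iii → no match
iv → match
v → match
vi → no match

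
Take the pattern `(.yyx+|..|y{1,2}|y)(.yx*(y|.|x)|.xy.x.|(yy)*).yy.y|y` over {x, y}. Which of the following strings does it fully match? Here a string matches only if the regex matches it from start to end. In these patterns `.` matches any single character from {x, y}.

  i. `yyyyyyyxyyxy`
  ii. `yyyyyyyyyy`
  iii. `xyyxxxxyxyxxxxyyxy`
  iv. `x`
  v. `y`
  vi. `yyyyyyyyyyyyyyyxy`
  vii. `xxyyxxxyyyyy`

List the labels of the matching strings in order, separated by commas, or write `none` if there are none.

i → match
ii → match
iii → match
iv → no match — must end with `y`
v → match
vi → match
vii → match

i, ii, iii, v, vi, vii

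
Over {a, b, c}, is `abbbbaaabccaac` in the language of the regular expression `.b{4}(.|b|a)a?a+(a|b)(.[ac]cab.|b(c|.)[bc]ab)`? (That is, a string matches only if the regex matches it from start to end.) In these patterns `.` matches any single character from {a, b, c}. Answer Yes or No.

No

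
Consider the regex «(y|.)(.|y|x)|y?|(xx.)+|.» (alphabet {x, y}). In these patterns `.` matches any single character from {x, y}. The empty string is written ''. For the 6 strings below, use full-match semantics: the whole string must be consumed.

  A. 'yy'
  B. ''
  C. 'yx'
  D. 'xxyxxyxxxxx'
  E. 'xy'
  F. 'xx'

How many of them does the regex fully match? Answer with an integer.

5

A → match
B → match
C → match
D → no match
E → match
F → match
Total matched: 5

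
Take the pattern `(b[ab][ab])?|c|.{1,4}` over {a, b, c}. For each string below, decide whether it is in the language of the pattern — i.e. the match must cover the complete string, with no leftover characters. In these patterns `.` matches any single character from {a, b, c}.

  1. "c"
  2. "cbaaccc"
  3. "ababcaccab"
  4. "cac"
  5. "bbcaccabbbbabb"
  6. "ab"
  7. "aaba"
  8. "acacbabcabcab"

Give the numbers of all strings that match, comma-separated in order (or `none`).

1 → match
2 → no match
3 → no match
4 → match
5 → no match
6 → match
7 → match
8 → no match

1, 4, 6, 7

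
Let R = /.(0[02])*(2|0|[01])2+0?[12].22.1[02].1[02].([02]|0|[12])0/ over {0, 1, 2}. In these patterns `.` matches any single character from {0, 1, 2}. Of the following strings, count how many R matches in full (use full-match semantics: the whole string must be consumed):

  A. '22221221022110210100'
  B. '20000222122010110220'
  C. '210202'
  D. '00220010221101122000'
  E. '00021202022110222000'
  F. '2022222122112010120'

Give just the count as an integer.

A → no match
B → match
C → no match — must end with '0'
D → no match
E → no match
F → match
Total matched: 2

2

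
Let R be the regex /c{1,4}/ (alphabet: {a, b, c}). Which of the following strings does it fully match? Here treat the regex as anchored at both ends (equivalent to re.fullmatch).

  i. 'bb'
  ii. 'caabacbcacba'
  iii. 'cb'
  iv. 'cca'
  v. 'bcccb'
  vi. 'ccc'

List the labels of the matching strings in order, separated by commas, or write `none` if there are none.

i → no match — must start with 'c'
ii → no match — must end with 'c'
iii → no match — must end with 'c'
iv → no match — must end with 'c'
v → no match — must start with 'c'
vi → match

vi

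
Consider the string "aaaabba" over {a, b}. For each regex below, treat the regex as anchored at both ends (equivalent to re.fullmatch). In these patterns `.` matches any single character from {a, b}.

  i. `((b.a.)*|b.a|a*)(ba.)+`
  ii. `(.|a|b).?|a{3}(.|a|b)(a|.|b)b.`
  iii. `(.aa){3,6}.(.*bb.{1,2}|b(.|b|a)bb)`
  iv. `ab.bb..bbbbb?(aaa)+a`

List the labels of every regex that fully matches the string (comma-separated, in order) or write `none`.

ii

i → no match
ii → match
iii → no match
iv → no match — must start with "ab"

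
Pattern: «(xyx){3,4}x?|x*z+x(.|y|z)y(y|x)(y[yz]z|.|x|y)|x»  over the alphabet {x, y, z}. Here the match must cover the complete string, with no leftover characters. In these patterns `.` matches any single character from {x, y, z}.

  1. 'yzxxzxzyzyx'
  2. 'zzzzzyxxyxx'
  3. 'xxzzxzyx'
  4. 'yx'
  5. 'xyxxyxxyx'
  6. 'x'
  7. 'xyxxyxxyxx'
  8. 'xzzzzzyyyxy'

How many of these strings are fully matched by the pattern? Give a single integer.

3

1. 'yzxxzxzyzyx' → no match
2. 'zzzzzyxxyxx' → no match
3. 'xxzzxzyx' → no match
4. 'yx' → no match
5. 'xyxxyxxyx' → match
6. 'x' → match
7. 'xyxxyxxyxx' → match
8. 'xzzzzzyyyxy' → no match
Total matched: 3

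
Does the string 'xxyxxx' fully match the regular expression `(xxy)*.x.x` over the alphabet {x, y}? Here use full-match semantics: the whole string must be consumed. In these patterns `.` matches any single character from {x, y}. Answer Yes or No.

No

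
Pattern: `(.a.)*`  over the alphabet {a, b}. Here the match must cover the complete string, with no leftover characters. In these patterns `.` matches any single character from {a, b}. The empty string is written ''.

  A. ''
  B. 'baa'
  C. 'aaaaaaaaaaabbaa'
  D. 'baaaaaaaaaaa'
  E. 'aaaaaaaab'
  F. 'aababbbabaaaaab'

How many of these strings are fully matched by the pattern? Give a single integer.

A → match
B → match
C → match
D → match
E → match
F → no match
Total matched: 5

5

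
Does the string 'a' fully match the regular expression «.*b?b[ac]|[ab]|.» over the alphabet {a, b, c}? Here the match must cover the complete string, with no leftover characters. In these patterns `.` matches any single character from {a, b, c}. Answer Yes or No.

Yes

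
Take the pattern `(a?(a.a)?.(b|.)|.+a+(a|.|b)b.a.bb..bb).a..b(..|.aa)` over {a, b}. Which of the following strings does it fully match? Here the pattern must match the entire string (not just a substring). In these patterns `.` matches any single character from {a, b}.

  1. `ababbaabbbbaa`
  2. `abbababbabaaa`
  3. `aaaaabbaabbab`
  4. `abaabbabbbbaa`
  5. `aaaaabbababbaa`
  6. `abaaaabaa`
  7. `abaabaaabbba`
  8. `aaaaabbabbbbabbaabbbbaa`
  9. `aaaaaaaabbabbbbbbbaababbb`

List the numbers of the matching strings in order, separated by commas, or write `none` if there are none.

1 → match
2 → no match
3 → match
4 → match
5 → match
6 → match
7 → match
8 → match
9 → match

1, 3, 4, 5, 6, 7, 8, 9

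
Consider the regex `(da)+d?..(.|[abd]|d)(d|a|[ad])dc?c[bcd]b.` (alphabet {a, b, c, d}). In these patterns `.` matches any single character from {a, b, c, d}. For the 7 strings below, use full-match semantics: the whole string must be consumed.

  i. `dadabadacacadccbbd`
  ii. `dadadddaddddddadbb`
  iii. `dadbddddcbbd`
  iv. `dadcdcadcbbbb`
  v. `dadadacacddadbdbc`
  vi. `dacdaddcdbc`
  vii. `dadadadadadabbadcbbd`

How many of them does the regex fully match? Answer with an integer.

i → no match
ii → no match
iii. `dadbddddcbbd` → match
iv → no match
v → no match
vi. `dacdaddcdbc` → match
vii → match
Total matched: 3

3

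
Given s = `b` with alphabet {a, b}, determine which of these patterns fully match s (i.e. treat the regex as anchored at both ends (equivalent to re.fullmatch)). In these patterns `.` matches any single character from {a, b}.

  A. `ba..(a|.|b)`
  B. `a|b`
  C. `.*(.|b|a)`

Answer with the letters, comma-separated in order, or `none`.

B, C

A → no match — must start with `ba`
B → match
C → match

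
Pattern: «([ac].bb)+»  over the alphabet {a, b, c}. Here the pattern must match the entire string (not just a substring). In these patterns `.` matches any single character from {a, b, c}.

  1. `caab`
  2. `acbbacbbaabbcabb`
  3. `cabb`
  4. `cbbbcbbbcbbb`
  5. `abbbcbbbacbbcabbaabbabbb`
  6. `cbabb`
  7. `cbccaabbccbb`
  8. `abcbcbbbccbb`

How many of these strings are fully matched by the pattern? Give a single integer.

1 → no match — must end with `bb`
2 → match
3 → match
4 → match
5 → match
6 → no match
7 → no match
8 → no match
Total matched: 4

4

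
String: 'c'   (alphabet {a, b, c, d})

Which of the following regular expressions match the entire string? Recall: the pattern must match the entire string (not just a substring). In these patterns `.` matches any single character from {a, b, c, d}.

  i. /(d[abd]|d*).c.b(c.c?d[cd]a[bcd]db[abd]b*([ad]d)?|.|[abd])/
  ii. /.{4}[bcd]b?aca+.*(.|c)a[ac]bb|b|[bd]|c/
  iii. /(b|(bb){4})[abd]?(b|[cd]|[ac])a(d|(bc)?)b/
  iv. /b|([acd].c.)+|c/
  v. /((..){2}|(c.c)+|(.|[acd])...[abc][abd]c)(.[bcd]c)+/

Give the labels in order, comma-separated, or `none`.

ii, iv

i → no match
ii → match
iii → no match — must end with 'b'
iv → match
v → no match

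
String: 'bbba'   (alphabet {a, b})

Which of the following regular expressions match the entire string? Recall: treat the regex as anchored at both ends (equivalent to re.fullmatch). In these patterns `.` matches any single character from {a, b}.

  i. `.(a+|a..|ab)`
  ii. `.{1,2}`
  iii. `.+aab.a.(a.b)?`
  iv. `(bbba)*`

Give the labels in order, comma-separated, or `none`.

i → no match
ii → no match
iii → no match
iv → match

iv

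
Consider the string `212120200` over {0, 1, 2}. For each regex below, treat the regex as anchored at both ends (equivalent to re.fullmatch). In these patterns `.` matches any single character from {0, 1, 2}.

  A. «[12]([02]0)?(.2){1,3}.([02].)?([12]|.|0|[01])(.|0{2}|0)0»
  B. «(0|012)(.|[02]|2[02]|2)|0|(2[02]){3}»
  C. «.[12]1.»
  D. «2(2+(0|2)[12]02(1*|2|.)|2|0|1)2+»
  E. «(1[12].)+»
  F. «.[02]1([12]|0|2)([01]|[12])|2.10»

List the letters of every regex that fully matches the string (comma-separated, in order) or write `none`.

A → match
B → no match
C → no match
D → no match — must end with `2`
E → no match — must start with `1`
F → no match

A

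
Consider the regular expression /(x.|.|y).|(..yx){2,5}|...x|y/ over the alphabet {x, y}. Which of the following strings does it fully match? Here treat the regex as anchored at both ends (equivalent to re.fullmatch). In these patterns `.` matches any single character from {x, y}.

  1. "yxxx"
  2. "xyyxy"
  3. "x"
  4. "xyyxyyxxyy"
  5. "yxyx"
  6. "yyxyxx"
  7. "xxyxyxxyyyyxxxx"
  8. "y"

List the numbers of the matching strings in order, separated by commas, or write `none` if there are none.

1. "yxxx" → match
2. "xyyxy" → no match
3. "x" → no match
4. "xyyxyyxxyy" → no match
5. "yxyx" → match
6. "yyxyxx" → no match
7 → no match
8. "y" → match

1, 5, 8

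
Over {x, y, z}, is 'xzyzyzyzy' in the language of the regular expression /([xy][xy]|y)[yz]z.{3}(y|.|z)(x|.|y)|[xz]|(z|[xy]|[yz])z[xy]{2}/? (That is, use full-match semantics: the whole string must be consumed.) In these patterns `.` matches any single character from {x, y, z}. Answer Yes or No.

No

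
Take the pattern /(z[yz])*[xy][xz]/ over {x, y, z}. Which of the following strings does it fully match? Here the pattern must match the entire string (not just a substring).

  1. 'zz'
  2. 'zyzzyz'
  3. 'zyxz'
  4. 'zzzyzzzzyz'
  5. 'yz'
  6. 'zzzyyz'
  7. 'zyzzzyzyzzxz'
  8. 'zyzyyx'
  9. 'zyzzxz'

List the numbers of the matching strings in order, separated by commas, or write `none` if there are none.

1 → no match
2 → match
3 → match
4 → match
5 → match
6 → match
7 → match
8 → match
9 → match

2, 3, 4, 5, 6, 7, 8, 9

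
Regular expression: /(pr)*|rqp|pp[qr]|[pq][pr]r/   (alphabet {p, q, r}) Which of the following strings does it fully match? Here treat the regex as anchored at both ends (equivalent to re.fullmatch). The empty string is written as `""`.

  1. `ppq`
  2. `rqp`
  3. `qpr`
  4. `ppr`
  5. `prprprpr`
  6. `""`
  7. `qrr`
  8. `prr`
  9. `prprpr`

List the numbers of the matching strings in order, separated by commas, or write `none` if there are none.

1, 2, 3, 4, 5, 6, 7, 8, 9

1 → match
2 → match
3 → match
4 → match
5 → match
6 → match
7 → match
8 → match
9 → match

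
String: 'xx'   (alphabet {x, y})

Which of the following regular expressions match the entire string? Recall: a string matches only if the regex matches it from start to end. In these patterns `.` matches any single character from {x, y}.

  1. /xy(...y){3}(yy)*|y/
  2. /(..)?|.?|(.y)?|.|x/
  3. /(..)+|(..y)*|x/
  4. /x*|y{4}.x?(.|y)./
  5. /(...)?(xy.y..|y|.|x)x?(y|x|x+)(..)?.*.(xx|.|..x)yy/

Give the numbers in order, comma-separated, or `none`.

2, 3, 4

1 → no match
2 → match
3 → match
4 → match
5 → no match — must end with 'yy'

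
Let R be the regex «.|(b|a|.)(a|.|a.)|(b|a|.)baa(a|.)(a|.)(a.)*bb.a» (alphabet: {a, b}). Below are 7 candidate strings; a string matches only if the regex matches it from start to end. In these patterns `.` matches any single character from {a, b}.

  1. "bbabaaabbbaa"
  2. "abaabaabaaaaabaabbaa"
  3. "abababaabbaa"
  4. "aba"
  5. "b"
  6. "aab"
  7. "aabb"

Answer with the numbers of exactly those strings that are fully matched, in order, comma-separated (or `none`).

1 → no match
2 → match
3 → no match
4 → no match
5 → match
6 → match
7 → no match

2, 5, 6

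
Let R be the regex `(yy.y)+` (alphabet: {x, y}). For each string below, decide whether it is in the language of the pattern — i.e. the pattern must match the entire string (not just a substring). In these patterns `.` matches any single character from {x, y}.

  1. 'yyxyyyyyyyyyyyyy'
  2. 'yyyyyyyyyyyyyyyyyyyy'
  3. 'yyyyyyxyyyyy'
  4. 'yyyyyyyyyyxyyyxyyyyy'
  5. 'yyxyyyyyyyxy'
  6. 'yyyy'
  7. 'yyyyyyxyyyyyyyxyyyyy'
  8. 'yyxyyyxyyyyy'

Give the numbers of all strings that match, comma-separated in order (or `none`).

1 → match
2 → match
3. 'yyyyyyxyyyyy' → match
4 → match
5. 'yyxyyyyyyyxy' → match
6. 'yyyy' → match
7 → match
8. 'yyxyyyxyyyyy' → match

1, 2, 3, 4, 5, 6, 7, 8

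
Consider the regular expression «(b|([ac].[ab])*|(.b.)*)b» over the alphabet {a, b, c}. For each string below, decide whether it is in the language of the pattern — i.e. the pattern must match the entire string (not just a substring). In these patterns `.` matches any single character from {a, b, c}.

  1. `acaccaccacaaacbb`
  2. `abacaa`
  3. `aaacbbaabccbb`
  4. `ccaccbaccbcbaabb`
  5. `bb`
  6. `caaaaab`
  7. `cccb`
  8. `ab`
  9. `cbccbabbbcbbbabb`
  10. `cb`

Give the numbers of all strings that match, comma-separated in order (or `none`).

1 → match
2 → no match — must end with `b`
3 → match
4 → no match
5 → match
6 → match
7 → no match
8 → no match
9 → no match
10 → no match

1, 3, 5, 6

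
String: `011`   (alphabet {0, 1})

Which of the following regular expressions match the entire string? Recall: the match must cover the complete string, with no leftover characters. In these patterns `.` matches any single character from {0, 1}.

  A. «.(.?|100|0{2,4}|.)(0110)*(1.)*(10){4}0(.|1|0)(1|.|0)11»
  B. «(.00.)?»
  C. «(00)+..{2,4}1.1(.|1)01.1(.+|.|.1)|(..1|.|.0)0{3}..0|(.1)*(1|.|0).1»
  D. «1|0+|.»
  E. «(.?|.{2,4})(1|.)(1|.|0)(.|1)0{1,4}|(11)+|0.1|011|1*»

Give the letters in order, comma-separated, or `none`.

C, E

A → no match
B → no match
C → match
D → no match
E → match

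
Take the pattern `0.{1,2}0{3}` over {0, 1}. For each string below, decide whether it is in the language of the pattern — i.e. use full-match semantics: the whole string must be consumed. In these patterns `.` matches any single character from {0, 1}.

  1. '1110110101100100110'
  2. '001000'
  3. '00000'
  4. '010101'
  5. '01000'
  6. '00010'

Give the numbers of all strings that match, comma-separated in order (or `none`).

2, 3, 5

1 → no match — must start with '0'
2 → match
3 → match
4 → no match — must end with '0'
5 → match
6 → no match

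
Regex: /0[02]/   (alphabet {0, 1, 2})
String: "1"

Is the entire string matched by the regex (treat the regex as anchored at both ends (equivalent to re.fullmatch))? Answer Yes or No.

Every match must start with "0", but "1" does not.

No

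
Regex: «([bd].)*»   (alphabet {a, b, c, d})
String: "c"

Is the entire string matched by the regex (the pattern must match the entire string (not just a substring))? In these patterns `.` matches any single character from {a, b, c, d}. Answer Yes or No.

No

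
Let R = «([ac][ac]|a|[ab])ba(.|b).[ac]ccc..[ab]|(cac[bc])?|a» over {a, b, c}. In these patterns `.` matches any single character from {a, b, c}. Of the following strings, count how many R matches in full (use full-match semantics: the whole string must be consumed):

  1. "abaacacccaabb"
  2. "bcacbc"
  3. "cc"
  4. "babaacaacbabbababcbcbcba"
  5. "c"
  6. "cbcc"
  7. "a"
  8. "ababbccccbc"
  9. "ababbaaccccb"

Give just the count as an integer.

1

1 → no match
2. "bcacbc" → no match
3. "cc" → no match
4 → no match
5. "c" → no match
6. "cbcc" → no match
7. "a" → match
8. "ababbccccbc" → no match
9. "ababbaaccccb" → no match
Total matched: 1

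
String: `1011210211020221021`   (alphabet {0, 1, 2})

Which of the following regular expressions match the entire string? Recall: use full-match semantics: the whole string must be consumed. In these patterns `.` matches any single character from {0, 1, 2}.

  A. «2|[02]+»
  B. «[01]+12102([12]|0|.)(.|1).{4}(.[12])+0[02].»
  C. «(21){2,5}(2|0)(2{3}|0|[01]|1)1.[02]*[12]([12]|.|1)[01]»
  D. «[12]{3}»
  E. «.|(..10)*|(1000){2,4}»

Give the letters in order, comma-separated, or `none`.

A → no match
B → match
C → no match — must start with `21`
D → no match
E → no match

B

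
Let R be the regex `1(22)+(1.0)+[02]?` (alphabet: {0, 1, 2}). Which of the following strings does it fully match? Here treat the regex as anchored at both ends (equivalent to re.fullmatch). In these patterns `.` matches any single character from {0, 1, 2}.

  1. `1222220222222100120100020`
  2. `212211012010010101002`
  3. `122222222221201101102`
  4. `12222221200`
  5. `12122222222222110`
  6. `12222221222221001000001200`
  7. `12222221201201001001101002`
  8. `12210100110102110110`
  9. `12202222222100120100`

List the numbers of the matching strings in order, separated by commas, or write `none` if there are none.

1 → no match
2 → no match — must start with `122`
3 → match
4 → match
5 → no match — must start with `122`
6 → no match
7 → match
8 → no match
9 → no match

3, 4, 7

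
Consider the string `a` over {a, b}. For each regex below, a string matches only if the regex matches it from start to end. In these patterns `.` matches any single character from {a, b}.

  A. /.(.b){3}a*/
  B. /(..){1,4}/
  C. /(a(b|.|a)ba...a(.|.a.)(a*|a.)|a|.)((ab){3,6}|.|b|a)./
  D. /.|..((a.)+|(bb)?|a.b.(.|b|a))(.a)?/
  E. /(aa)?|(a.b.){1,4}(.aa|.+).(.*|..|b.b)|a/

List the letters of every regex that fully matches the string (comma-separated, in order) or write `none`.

D, E

A → no match
B → no match
C → no match
D → match
E → match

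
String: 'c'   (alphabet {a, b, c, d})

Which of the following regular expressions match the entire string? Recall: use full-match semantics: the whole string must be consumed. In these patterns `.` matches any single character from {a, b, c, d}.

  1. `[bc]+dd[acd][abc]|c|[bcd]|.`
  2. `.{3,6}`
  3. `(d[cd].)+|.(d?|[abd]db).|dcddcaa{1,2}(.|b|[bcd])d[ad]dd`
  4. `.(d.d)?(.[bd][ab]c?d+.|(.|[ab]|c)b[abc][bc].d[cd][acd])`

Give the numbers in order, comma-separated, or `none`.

1

1 → match
2 → no match
3 → no match
4 → no match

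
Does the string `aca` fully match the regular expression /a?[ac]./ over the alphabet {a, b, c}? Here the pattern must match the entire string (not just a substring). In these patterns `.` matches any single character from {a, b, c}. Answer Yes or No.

Yes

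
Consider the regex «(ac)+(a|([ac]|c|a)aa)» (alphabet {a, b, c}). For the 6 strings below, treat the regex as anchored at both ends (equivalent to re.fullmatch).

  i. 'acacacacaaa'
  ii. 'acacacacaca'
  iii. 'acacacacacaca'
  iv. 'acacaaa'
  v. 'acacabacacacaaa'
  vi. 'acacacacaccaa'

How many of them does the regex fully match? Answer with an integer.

5

i. 'acacacacaaa' → match
ii. 'acacacacaca' → match
iii → match
iv. 'acacaaa' → match
v → no match
vi → match
Total matched: 5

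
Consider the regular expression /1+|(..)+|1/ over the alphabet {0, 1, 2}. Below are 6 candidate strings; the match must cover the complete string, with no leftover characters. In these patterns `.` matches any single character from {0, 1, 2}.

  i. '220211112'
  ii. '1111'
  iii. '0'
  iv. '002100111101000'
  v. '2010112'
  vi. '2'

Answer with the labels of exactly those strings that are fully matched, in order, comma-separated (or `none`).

i → no match
ii → match
iii → no match
iv → no match
v → no match
vi → no match

ii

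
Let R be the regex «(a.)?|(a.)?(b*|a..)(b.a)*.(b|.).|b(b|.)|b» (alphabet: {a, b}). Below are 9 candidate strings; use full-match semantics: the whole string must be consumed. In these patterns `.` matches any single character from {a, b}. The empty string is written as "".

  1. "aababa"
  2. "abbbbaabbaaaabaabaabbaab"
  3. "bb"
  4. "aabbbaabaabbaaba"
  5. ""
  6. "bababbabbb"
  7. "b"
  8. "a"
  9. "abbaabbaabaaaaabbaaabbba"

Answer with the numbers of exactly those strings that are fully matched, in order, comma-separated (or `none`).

1, 3, 4, 5, 7

1. "aababa" → match
2 → no match
3. "bb" → match
4 → match
5. "" → match
6. "bababbabbb" → no match
7. "b" → match
8. "a" → no match
9 → no match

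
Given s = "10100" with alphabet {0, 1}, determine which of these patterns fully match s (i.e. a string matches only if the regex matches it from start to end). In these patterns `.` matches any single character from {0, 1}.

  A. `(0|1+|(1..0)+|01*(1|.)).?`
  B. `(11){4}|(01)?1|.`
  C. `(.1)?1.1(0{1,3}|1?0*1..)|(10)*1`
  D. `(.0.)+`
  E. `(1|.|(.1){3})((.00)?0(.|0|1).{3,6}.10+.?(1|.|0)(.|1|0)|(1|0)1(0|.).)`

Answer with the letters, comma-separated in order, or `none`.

A → match
B → no match
C → match
D → no match
E → match

A, C, E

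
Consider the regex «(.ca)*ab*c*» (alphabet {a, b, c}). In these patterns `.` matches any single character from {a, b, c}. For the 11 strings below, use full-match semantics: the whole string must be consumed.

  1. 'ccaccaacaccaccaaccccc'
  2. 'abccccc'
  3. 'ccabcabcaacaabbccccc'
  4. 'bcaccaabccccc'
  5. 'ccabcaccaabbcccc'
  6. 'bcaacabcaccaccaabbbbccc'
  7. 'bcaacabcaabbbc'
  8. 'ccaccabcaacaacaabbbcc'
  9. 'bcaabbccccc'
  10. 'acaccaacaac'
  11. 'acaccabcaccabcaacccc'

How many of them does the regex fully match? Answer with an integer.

11

1 → match
2. 'abccccc' → match
3 → match
4 → match
5 → match
6 → match
7 → match
8 → match
9. 'bcaabbccccc' → match
10. 'acaccaacaac' → match
11 → match
Total matched: 11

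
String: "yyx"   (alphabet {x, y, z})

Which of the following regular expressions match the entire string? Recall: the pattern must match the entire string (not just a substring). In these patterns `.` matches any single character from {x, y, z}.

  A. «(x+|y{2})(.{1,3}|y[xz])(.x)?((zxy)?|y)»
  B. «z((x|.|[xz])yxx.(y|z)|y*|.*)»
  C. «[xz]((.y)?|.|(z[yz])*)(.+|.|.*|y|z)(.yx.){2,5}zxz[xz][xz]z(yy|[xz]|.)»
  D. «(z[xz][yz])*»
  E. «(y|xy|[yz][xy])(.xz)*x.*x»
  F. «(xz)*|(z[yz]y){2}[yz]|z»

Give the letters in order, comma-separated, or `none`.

A

A → match
B → no match — must start with "z"
C → no match
D → no match
E → no match
F → no match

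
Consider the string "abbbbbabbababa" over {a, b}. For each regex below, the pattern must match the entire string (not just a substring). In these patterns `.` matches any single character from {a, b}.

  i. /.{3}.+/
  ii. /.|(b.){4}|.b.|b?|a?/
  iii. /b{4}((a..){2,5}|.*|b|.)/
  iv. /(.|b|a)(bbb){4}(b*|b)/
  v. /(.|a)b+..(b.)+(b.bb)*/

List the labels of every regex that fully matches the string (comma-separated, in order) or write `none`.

i → match
ii → no match
iii → no match — must start with "b"
iv → no match
v → match

i, v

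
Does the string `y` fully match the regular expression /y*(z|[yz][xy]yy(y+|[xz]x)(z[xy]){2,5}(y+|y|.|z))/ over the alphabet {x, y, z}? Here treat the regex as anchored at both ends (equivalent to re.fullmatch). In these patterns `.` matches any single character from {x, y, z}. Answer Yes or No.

No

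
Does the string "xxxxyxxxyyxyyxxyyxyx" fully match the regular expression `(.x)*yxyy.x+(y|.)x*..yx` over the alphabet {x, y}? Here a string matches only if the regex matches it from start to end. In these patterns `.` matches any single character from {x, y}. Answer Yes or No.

No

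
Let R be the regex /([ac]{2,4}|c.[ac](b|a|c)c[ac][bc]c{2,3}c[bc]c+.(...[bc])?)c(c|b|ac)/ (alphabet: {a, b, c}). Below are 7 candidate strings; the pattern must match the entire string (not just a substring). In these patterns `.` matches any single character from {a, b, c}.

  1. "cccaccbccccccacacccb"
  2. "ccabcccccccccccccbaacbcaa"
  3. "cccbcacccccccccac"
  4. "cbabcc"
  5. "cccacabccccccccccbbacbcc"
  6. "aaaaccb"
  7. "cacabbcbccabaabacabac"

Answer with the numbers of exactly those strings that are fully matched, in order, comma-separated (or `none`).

1, 3, 5

1 → match
2 → no match
3 → match
4 → no match
5 → match
6 → no match
7 → no match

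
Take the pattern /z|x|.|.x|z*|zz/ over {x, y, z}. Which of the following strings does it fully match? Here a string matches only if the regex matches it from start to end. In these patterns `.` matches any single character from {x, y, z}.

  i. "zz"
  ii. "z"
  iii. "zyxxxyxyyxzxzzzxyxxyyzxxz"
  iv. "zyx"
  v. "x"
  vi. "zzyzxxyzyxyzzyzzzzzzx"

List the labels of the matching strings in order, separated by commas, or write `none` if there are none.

i, ii, v

i → match
ii → match
iii → no match
iv → no match
v → match
vi → no match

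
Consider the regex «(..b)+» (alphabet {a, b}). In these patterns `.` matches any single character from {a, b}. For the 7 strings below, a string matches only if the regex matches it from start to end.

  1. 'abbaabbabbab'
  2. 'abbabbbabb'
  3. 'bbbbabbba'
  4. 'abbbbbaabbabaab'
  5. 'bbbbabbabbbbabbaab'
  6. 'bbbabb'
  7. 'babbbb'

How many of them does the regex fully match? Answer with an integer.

5

1 → match
2 → no match
3 → no match — must end with 'b'
4 → match
5 → match
6 → match
7 → match
Total matched: 5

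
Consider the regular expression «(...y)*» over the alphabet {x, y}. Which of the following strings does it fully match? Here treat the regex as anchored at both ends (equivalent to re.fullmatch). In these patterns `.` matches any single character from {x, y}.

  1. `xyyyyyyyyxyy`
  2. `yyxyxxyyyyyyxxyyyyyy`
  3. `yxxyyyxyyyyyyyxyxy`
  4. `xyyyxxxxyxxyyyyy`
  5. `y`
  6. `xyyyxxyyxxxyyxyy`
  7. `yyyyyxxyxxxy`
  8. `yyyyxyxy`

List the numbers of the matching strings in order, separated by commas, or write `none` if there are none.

1 → match
2 → match
3 → no match
4 → no match
5 → no match
6 → match
7 → match
8 → match

1, 2, 6, 7, 8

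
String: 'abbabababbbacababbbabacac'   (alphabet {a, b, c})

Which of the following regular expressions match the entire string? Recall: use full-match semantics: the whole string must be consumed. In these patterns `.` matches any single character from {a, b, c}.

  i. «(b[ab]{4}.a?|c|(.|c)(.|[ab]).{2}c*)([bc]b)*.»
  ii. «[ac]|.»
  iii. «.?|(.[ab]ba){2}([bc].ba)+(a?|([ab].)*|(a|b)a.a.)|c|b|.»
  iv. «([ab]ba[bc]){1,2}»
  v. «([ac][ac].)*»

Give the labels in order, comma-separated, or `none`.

iii

i → no match
ii → no match
iii → match
iv → no match
v → no match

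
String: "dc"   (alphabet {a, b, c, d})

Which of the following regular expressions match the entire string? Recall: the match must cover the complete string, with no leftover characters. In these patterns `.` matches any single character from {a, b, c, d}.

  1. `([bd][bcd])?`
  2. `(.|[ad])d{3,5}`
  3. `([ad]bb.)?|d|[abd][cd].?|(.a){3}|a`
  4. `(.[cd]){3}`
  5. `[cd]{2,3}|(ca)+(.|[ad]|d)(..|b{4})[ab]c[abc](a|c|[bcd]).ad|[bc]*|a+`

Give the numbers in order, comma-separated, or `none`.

1 → match
2 → no match — must end with "d"
3 → match
4 → no match
5 → match

1, 3, 5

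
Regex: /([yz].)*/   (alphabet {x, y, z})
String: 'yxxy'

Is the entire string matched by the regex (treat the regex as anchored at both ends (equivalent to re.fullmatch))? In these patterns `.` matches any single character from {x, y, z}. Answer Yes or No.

No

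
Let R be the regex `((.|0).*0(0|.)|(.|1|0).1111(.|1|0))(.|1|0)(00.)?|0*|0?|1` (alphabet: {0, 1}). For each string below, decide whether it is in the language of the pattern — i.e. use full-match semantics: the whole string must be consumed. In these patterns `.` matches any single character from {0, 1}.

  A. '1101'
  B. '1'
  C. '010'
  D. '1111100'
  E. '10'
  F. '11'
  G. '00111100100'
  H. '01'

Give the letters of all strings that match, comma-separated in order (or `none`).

B

A. '1101' → no match
B. '1' → match
C. '010' → no match
D. '1111100' → no match
E. '10' → no match
F. '11' → no match
G. '00111100100' → no match
H. '01' → no match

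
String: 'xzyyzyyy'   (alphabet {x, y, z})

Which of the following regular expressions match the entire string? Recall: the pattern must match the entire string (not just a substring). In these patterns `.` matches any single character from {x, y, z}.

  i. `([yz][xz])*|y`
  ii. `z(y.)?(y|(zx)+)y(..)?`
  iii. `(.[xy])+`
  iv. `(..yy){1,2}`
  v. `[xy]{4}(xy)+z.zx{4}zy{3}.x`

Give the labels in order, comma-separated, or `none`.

i → no match
ii → no match — must start with 'z'
iii → no match
iv → match
v → no match — must end with 'x'

iv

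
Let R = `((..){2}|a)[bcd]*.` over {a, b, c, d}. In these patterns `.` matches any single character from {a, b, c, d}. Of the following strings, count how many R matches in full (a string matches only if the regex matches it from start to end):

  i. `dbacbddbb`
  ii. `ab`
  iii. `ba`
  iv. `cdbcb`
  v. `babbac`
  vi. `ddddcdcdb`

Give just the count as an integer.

4

i. `dbacbddbb` → match
ii. `ab` → match
iii. `ba` → no match
iv. `cdbcb` → match
v. `babbac` → no match
vi. `ddddcdcdb` → match
Total matched: 4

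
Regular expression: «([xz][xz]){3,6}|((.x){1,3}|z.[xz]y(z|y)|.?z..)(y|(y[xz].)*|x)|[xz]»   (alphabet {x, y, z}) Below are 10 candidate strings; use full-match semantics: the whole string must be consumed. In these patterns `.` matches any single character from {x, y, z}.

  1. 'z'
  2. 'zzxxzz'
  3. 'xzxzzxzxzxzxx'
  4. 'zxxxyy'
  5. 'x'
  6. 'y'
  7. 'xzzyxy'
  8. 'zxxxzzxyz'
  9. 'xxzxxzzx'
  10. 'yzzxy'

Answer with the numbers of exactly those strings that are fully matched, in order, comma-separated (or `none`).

1 → match
2 → match
3 → no match
4 → no match
5 → match
6 → no match
7 → no match
8 → no match
9 → match
10 → match

1, 2, 5, 9, 10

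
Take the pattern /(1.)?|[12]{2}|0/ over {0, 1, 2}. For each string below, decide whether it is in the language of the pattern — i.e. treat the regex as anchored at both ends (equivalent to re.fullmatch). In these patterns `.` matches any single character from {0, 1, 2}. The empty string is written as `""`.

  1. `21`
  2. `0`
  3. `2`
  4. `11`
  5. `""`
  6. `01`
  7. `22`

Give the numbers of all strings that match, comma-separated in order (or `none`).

1, 2, 4, 5, 7

1. `21` → match
2. `0` → match
3. `2` → no match
4. `11` → match
5. `""` → match
6. `01` → no match
7. `22` → match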